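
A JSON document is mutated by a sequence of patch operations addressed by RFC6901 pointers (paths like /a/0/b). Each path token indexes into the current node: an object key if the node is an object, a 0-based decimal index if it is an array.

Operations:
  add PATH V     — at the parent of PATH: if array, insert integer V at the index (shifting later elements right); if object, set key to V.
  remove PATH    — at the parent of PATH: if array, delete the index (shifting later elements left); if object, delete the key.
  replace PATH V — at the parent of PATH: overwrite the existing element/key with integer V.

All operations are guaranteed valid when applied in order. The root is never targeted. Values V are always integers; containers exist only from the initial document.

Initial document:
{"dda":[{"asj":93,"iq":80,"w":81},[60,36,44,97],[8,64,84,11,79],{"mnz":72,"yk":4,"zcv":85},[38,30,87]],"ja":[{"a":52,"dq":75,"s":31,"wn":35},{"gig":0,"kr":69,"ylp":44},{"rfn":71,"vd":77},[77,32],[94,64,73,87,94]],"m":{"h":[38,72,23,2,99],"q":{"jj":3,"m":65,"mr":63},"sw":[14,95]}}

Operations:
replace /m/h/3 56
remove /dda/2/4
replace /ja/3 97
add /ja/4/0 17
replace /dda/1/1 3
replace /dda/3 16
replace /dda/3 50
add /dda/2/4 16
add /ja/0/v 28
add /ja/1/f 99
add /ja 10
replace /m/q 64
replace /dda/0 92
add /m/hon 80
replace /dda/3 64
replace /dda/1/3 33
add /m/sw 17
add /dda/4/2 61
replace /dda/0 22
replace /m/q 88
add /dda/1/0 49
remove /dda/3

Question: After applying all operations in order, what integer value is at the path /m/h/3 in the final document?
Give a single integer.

Answer: 56

Derivation:
After op 1 (replace /m/h/3 56): {"dda":[{"asj":93,"iq":80,"w":81},[60,36,44,97],[8,64,84,11,79],{"mnz":72,"yk":4,"zcv":85},[38,30,87]],"ja":[{"a":52,"dq":75,"s":31,"wn":35},{"gig":0,"kr":69,"ylp":44},{"rfn":71,"vd":77},[77,32],[94,64,73,87,94]],"m":{"h":[38,72,23,56,99],"q":{"jj":3,"m":65,"mr":63},"sw":[14,95]}}
After op 2 (remove /dda/2/4): {"dda":[{"asj":93,"iq":80,"w":81},[60,36,44,97],[8,64,84,11],{"mnz":72,"yk":4,"zcv":85},[38,30,87]],"ja":[{"a":52,"dq":75,"s":31,"wn":35},{"gig":0,"kr":69,"ylp":44},{"rfn":71,"vd":77},[77,32],[94,64,73,87,94]],"m":{"h":[38,72,23,56,99],"q":{"jj":3,"m":65,"mr":63},"sw":[14,95]}}
After op 3 (replace /ja/3 97): {"dda":[{"asj":93,"iq":80,"w":81},[60,36,44,97],[8,64,84,11],{"mnz":72,"yk":4,"zcv":85},[38,30,87]],"ja":[{"a":52,"dq":75,"s":31,"wn":35},{"gig":0,"kr":69,"ylp":44},{"rfn":71,"vd":77},97,[94,64,73,87,94]],"m":{"h":[38,72,23,56,99],"q":{"jj":3,"m":65,"mr":63},"sw":[14,95]}}
After op 4 (add /ja/4/0 17): {"dda":[{"asj":93,"iq":80,"w":81},[60,36,44,97],[8,64,84,11],{"mnz":72,"yk":4,"zcv":85},[38,30,87]],"ja":[{"a":52,"dq":75,"s":31,"wn":35},{"gig":0,"kr":69,"ylp":44},{"rfn":71,"vd":77},97,[17,94,64,73,87,94]],"m":{"h":[38,72,23,56,99],"q":{"jj":3,"m":65,"mr":63},"sw":[14,95]}}
After op 5 (replace /dda/1/1 3): {"dda":[{"asj":93,"iq":80,"w":81},[60,3,44,97],[8,64,84,11],{"mnz":72,"yk":4,"zcv":85},[38,30,87]],"ja":[{"a":52,"dq":75,"s":31,"wn":35},{"gig":0,"kr":69,"ylp":44},{"rfn":71,"vd":77},97,[17,94,64,73,87,94]],"m":{"h":[38,72,23,56,99],"q":{"jj":3,"m":65,"mr":63},"sw":[14,95]}}
After op 6 (replace /dda/3 16): {"dda":[{"asj":93,"iq":80,"w":81},[60,3,44,97],[8,64,84,11],16,[38,30,87]],"ja":[{"a":52,"dq":75,"s":31,"wn":35},{"gig":0,"kr":69,"ylp":44},{"rfn":71,"vd":77},97,[17,94,64,73,87,94]],"m":{"h":[38,72,23,56,99],"q":{"jj":3,"m":65,"mr":63},"sw":[14,95]}}
After op 7 (replace /dda/3 50): {"dda":[{"asj":93,"iq":80,"w":81},[60,3,44,97],[8,64,84,11],50,[38,30,87]],"ja":[{"a":52,"dq":75,"s":31,"wn":35},{"gig":0,"kr":69,"ylp":44},{"rfn":71,"vd":77},97,[17,94,64,73,87,94]],"m":{"h":[38,72,23,56,99],"q":{"jj":3,"m":65,"mr":63},"sw":[14,95]}}
After op 8 (add /dda/2/4 16): {"dda":[{"asj":93,"iq":80,"w":81},[60,3,44,97],[8,64,84,11,16],50,[38,30,87]],"ja":[{"a":52,"dq":75,"s":31,"wn":35},{"gig":0,"kr":69,"ylp":44},{"rfn":71,"vd":77},97,[17,94,64,73,87,94]],"m":{"h":[38,72,23,56,99],"q":{"jj":3,"m":65,"mr":63},"sw":[14,95]}}
After op 9 (add /ja/0/v 28): {"dda":[{"asj":93,"iq":80,"w":81},[60,3,44,97],[8,64,84,11,16],50,[38,30,87]],"ja":[{"a":52,"dq":75,"s":31,"v":28,"wn":35},{"gig":0,"kr":69,"ylp":44},{"rfn":71,"vd":77},97,[17,94,64,73,87,94]],"m":{"h":[38,72,23,56,99],"q":{"jj":3,"m":65,"mr":63},"sw":[14,95]}}
After op 10 (add /ja/1/f 99): {"dda":[{"asj":93,"iq":80,"w":81},[60,3,44,97],[8,64,84,11,16],50,[38,30,87]],"ja":[{"a":52,"dq":75,"s":31,"v":28,"wn":35},{"f":99,"gig":0,"kr":69,"ylp":44},{"rfn":71,"vd":77},97,[17,94,64,73,87,94]],"m":{"h":[38,72,23,56,99],"q":{"jj":3,"m":65,"mr":63},"sw":[14,95]}}
After op 11 (add /ja 10): {"dda":[{"asj":93,"iq":80,"w":81},[60,3,44,97],[8,64,84,11,16],50,[38,30,87]],"ja":10,"m":{"h":[38,72,23,56,99],"q":{"jj":3,"m":65,"mr":63},"sw":[14,95]}}
After op 12 (replace /m/q 64): {"dda":[{"asj":93,"iq":80,"w":81},[60,3,44,97],[8,64,84,11,16],50,[38,30,87]],"ja":10,"m":{"h":[38,72,23,56,99],"q":64,"sw":[14,95]}}
After op 13 (replace /dda/0 92): {"dda":[92,[60,3,44,97],[8,64,84,11,16],50,[38,30,87]],"ja":10,"m":{"h":[38,72,23,56,99],"q":64,"sw":[14,95]}}
After op 14 (add /m/hon 80): {"dda":[92,[60,3,44,97],[8,64,84,11,16],50,[38,30,87]],"ja":10,"m":{"h":[38,72,23,56,99],"hon":80,"q":64,"sw":[14,95]}}
After op 15 (replace /dda/3 64): {"dda":[92,[60,3,44,97],[8,64,84,11,16],64,[38,30,87]],"ja":10,"m":{"h":[38,72,23,56,99],"hon":80,"q":64,"sw":[14,95]}}
After op 16 (replace /dda/1/3 33): {"dda":[92,[60,3,44,33],[8,64,84,11,16],64,[38,30,87]],"ja":10,"m":{"h":[38,72,23,56,99],"hon":80,"q":64,"sw":[14,95]}}
After op 17 (add /m/sw 17): {"dda":[92,[60,3,44,33],[8,64,84,11,16],64,[38,30,87]],"ja":10,"m":{"h":[38,72,23,56,99],"hon":80,"q":64,"sw":17}}
After op 18 (add /dda/4/2 61): {"dda":[92,[60,3,44,33],[8,64,84,11,16],64,[38,30,61,87]],"ja":10,"m":{"h":[38,72,23,56,99],"hon":80,"q":64,"sw":17}}
After op 19 (replace /dda/0 22): {"dda":[22,[60,3,44,33],[8,64,84,11,16],64,[38,30,61,87]],"ja":10,"m":{"h":[38,72,23,56,99],"hon":80,"q":64,"sw":17}}
After op 20 (replace /m/q 88): {"dda":[22,[60,3,44,33],[8,64,84,11,16],64,[38,30,61,87]],"ja":10,"m":{"h":[38,72,23,56,99],"hon":80,"q":88,"sw":17}}
After op 21 (add /dda/1/0 49): {"dda":[22,[49,60,3,44,33],[8,64,84,11,16],64,[38,30,61,87]],"ja":10,"m":{"h":[38,72,23,56,99],"hon":80,"q":88,"sw":17}}
After op 22 (remove /dda/3): {"dda":[22,[49,60,3,44,33],[8,64,84,11,16],[38,30,61,87]],"ja":10,"m":{"h":[38,72,23,56,99],"hon":80,"q":88,"sw":17}}
Value at /m/h/3: 56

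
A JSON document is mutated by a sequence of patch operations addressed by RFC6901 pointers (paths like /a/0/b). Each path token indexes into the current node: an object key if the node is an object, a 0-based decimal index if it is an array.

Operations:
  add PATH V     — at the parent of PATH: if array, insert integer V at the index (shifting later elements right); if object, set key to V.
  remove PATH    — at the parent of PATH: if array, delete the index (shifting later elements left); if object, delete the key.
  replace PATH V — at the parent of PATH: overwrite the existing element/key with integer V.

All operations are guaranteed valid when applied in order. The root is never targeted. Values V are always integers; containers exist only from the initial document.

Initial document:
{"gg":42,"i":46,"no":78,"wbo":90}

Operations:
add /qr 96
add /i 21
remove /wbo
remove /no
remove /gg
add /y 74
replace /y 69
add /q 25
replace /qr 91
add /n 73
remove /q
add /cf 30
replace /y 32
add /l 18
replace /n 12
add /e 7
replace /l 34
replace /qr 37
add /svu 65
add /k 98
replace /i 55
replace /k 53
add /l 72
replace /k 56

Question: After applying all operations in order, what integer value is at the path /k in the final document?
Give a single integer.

Answer: 56

Derivation:
After op 1 (add /qr 96): {"gg":42,"i":46,"no":78,"qr":96,"wbo":90}
After op 2 (add /i 21): {"gg":42,"i":21,"no":78,"qr":96,"wbo":90}
After op 3 (remove /wbo): {"gg":42,"i":21,"no":78,"qr":96}
After op 4 (remove /no): {"gg":42,"i":21,"qr":96}
After op 5 (remove /gg): {"i":21,"qr":96}
After op 6 (add /y 74): {"i":21,"qr":96,"y":74}
After op 7 (replace /y 69): {"i":21,"qr":96,"y":69}
After op 8 (add /q 25): {"i":21,"q":25,"qr":96,"y":69}
After op 9 (replace /qr 91): {"i":21,"q":25,"qr":91,"y":69}
After op 10 (add /n 73): {"i":21,"n":73,"q":25,"qr":91,"y":69}
After op 11 (remove /q): {"i":21,"n":73,"qr":91,"y":69}
After op 12 (add /cf 30): {"cf":30,"i":21,"n":73,"qr":91,"y":69}
After op 13 (replace /y 32): {"cf":30,"i":21,"n":73,"qr":91,"y":32}
After op 14 (add /l 18): {"cf":30,"i":21,"l":18,"n":73,"qr":91,"y":32}
After op 15 (replace /n 12): {"cf":30,"i":21,"l":18,"n":12,"qr":91,"y":32}
After op 16 (add /e 7): {"cf":30,"e":7,"i":21,"l":18,"n":12,"qr":91,"y":32}
After op 17 (replace /l 34): {"cf":30,"e":7,"i":21,"l":34,"n":12,"qr":91,"y":32}
After op 18 (replace /qr 37): {"cf":30,"e":7,"i":21,"l":34,"n":12,"qr":37,"y":32}
After op 19 (add /svu 65): {"cf":30,"e":7,"i":21,"l":34,"n":12,"qr":37,"svu":65,"y":32}
After op 20 (add /k 98): {"cf":30,"e":7,"i":21,"k":98,"l":34,"n":12,"qr":37,"svu":65,"y":32}
After op 21 (replace /i 55): {"cf":30,"e":7,"i":55,"k":98,"l":34,"n":12,"qr":37,"svu":65,"y":32}
After op 22 (replace /k 53): {"cf":30,"e":7,"i":55,"k":53,"l":34,"n":12,"qr":37,"svu":65,"y":32}
After op 23 (add /l 72): {"cf":30,"e":7,"i":55,"k":53,"l":72,"n":12,"qr":37,"svu":65,"y":32}
After op 24 (replace /k 56): {"cf":30,"e":7,"i":55,"k":56,"l":72,"n":12,"qr":37,"svu":65,"y":32}
Value at /k: 56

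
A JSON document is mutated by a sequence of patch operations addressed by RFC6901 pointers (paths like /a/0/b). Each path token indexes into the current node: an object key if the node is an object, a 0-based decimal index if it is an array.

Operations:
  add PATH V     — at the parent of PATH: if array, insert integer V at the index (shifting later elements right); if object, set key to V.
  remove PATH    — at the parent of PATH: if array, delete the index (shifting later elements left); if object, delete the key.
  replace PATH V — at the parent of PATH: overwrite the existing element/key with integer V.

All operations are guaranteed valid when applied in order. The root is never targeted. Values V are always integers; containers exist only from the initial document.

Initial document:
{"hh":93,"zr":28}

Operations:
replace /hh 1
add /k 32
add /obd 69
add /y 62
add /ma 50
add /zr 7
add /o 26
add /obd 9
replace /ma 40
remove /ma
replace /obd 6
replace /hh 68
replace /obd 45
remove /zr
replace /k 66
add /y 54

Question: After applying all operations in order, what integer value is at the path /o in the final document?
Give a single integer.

Answer: 26

Derivation:
After op 1 (replace /hh 1): {"hh":1,"zr":28}
After op 2 (add /k 32): {"hh":1,"k":32,"zr":28}
After op 3 (add /obd 69): {"hh":1,"k":32,"obd":69,"zr":28}
After op 4 (add /y 62): {"hh":1,"k":32,"obd":69,"y":62,"zr":28}
After op 5 (add /ma 50): {"hh":1,"k":32,"ma":50,"obd":69,"y":62,"zr":28}
After op 6 (add /zr 7): {"hh":1,"k":32,"ma":50,"obd":69,"y":62,"zr":7}
After op 7 (add /o 26): {"hh":1,"k":32,"ma":50,"o":26,"obd":69,"y":62,"zr":7}
After op 8 (add /obd 9): {"hh":1,"k":32,"ma":50,"o":26,"obd":9,"y":62,"zr":7}
After op 9 (replace /ma 40): {"hh":1,"k":32,"ma":40,"o":26,"obd":9,"y":62,"zr":7}
After op 10 (remove /ma): {"hh":1,"k":32,"o":26,"obd":9,"y":62,"zr":7}
After op 11 (replace /obd 6): {"hh":1,"k":32,"o":26,"obd":6,"y":62,"zr":7}
After op 12 (replace /hh 68): {"hh":68,"k":32,"o":26,"obd":6,"y":62,"zr":7}
After op 13 (replace /obd 45): {"hh":68,"k":32,"o":26,"obd":45,"y":62,"zr":7}
After op 14 (remove /zr): {"hh":68,"k":32,"o":26,"obd":45,"y":62}
After op 15 (replace /k 66): {"hh":68,"k":66,"o":26,"obd":45,"y":62}
After op 16 (add /y 54): {"hh":68,"k":66,"o":26,"obd":45,"y":54}
Value at /o: 26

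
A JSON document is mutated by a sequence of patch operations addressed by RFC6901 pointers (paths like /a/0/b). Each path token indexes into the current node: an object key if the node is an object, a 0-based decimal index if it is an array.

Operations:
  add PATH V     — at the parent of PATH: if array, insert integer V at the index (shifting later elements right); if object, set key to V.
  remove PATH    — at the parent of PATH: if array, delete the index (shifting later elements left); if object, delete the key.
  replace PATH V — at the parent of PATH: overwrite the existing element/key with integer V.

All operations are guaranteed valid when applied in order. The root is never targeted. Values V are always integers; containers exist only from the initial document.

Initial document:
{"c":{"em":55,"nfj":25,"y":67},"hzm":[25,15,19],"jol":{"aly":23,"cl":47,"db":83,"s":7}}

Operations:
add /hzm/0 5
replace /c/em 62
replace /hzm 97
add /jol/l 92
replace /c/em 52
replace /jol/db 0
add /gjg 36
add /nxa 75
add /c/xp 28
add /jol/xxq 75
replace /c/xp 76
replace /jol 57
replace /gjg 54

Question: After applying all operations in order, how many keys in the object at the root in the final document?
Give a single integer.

After op 1 (add /hzm/0 5): {"c":{"em":55,"nfj":25,"y":67},"hzm":[5,25,15,19],"jol":{"aly":23,"cl":47,"db":83,"s":7}}
After op 2 (replace /c/em 62): {"c":{"em":62,"nfj":25,"y":67},"hzm":[5,25,15,19],"jol":{"aly":23,"cl":47,"db":83,"s":7}}
After op 3 (replace /hzm 97): {"c":{"em":62,"nfj":25,"y":67},"hzm":97,"jol":{"aly":23,"cl":47,"db":83,"s":7}}
After op 4 (add /jol/l 92): {"c":{"em":62,"nfj":25,"y":67},"hzm":97,"jol":{"aly":23,"cl":47,"db":83,"l":92,"s":7}}
After op 5 (replace /c/em 52): {"c":{"em":52,"nfj":25,"y":67},"hzm":97,"jol":{"aly":23,"cl":47,"db":83,"l":92,"s":7}}
After op 6 (replace /jol/db 0): {"c":{"em":52,"nfj":25,"y":67},"hzm":97,"jol":{"aly":23,"cl":47,"db":0,"l":92,"s":7}}
After op 7 (add /gjg 36): {"c":{"em":52,"nfj":25,"y":67},"gjg":36,"hzm":97,"jol":{"aly":23,"cl":47,"db":0,"l":92,"s":7}}
After op 8 (add /nxa 75): {"c":{"em":52,"nfj":25,"y":67},"gjg":36,"hzm":97,"jol":{"aly":23,"cl":47,"db":0,"l":92,"s":7},"nxa":75}
After op 9 (add /c/xp 28): {"c":{"em":52,"nfj":25,"xp":28,"y":67},"gjg":36,"hzm":97,"jol":{"aly":23,"cl":47,"db":0,"l":92,"s":7},"nxa":75}
After op 10 (add /jol/xxq 75): {"c":{"em":52,"nfj":25,"xp":28,"y":67},"gjg":36,"hzm":97,"jol":{"aly":23,"cl":47,"db":0,"l":92,"s":7,"xxq":75},"nxa":75}
After op 11 (replace /c/xp 76): {"c":{"em":52,"nfj":25,"xp":76,"y":67},"gjg":36,"hzm":97,"jol":{"aly":23,"cl":47,"db":0,"l":92,"s":7,"xxq":75},"nxa":75}
After op 12 (replace /jol 57): {"c":{"em":52,"nfj":25,"xp":76,"y":67},"gjg":36,"hzm":97,"jol":57,"nxa":75}
After op 13 (replace /gjg 54): {"c":{"em":52,"nfj":25,"xp":76,"y":67},"gjg":54,"hzm":97,"jol":57,"nxa":75}
Size at the root: 5

Answer: 5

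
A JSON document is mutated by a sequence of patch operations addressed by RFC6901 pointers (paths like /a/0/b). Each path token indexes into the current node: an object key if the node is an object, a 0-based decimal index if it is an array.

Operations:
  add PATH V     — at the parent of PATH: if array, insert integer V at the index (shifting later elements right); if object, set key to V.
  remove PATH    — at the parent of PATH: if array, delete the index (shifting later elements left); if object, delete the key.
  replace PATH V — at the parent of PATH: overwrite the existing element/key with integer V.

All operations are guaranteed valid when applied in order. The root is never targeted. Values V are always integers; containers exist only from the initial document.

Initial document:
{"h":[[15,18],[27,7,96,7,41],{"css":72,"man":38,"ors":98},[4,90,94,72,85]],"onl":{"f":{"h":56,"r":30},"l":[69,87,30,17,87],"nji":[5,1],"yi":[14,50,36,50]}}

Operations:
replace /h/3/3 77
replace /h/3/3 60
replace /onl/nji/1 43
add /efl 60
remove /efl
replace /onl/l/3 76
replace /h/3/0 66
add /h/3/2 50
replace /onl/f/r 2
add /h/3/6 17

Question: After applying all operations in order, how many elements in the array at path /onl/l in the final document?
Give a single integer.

Answer: 5

Derivation:
After op 1 (replace /h/3/3 77): {"h":[[15,18],[27,7,96,7,41],{"css":72,"man":38,"ors":98},[4,90,94,77,85]],"onl":{"f":{"h":56,"r":30},"l":[69,87,30,17,87],"nji":[5,1],"yi":[14,50,36,50]}}
After op 2 (replace /h/3/3 60): {"h":[[15,18],[27,7,96,7,41],{"css":72,"man":38,"ors":98},[4,90,94,60,85]],"onl":{"f":{"h":56,"r":30},"l":[69,87,30,17,87],"nji":[5,1],"yi":[14,50,36,50]}}
After op 3 (replace /onl/nji/1 43): {"h":[[15,18],[27,7,96,7,41],{"css":72,"man":38,"ors":98},[4,90,94,60,85]],"onl":{"f":{"h":56,"r":30},"l":[69,87,30,17,87],"nji":[5,43],"yi":[14,50,36,50]}}
After op 4 (add /efl 60): {"efl":60,"h":[[15,18],[27,7,96,7,41],{"css":72,"man":38,"ors":98},[4,90,94,60,85]],"onl":{"f":{"h":56,"r":30},"l":[69,87,30,17,87],"nji":[5,43],"yi":[14,50,36,50]}}
After op 5 (remove /efl): {"h":[[15,18],[27,7,96,7,41],{"css":72,"man":38,"ors":98},[4,90,94,60,85]],"onl":{"f":{"h":56,"r":30},"l":[69,87,30,17,87],"nji":[5,43],"yi":[14,50,36,50]}}
After op 6 (replace /onl/l/3 76): {"h":[[15,18],[27,7,96,7,41],{"css":72,"man":38,"ors":98},[4,90,94,60,85]],"onl":{"f":{"h":56,"r":30},"l":[69,87,30,76,87],"nji":[5,43],"yi":[14,50,36,50]}}
After op 7 (replace /h/3/0 66): {"h":[[15,18],[27,7,96,7,41],{"css":72,"man":38,"ors":98},[66,90,94,60,85]],"onl":{"f":{"h":56,"r":30},"l":[69,87,30,76,87],"nji":[5,43],"yi":[14,50,36,50]}}
After op 8 (add /h/3/2 50): {"h":[[15,18],[27,7,96,7,41],{"css":72,"man":38,"ors":98},[66,90,50,94,60,85]],"onl":{"f":{"h":56,"r":30},"l":[69,87,30,76,87],"nji":[5,43],"yi":[14,50,36,50]}}
After op 9 (replace /onl/f/r 2): {"h":[[15,18],[27,7,96,7,41],{"css":72,"man":38,"ors":98},[66,90,50,94,60,85]],"onl":{"f":{"h":56,"r":2},"l":[69,87,30,76,87],"nji":[5,43],"yi":[14,50,36,50]}}
After op 10 (add /h/3/6 17): {"h":[[15,18],[27,7,96,7,41],{"css":72,"man":38,"ors":98},[66,90,50,94,60,85,17]],"onl":{"f":{"h":56,"r":2},"l":[69,87,30,76,87],"nji":[5,43],"yi":[14,50,36,50]}}
Size at path /onl/l: 5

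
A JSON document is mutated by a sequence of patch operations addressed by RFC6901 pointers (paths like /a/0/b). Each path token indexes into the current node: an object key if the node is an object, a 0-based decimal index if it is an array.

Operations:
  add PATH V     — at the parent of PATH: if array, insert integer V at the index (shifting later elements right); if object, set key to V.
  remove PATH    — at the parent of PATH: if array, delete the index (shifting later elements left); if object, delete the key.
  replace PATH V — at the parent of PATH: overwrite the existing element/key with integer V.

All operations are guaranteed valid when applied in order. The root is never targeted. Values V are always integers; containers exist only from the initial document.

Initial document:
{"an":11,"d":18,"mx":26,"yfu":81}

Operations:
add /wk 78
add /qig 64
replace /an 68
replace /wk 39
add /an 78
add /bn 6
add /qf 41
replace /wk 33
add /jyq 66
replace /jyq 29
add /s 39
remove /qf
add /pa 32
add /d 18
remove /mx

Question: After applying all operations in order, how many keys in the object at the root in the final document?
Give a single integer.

After op 1 (add /wk 78): {"an":11,"d":18,"mx":26,"wk":78,"yfu":81}
After op 2 (add /qig 64): {"an":11,"d":18,"mx":26,"qig":64,"wk":78,"yfu":81}
After op 3 (replace /an 68): {"an":68,"d":18,"mx":26,"qig":64,"wk":78,"yfu":81}
After op 4 (replace /wk 39): {"an":68,"d":18,"mx":26,"qig":64,"wk":39,"yfu":81}
After op 5 (add /an 78): {"an":78,"d":18,"mx":26,"qig":64,"wk":39,"yfu":81}
After op 6 (add /bn 6): {"an":78,"bn":6,"d":18,"mx":26,"qig":64,"wk":39,"yfu":81}
After op 7 (add /qf 41): {"an":78,"bn":6,"d":18,"mx":26,"qf":41,"qig":64,"wk":39,"yfu":81}
After op 8 (replace /wk 33): {"an":78,"bn":6,"d":18,"mx":26,"qf":41,"qig":64,"wk":33,"yfu":81}
After op 9 (add /jyq 66): {"an":78,"bn":6,"d":18,"jyq":66,"mx":26,"qf":41,"qig":64,"wk":33,"yfu":81}
After op 10 (replace /jyq 29): {"an":78,"bn":6,"d":18,"jyq":29,"mx":26,"qf":41,"qig":64,"wk":33,"yfu":81}
After op 11 (add /s 39): {"an":78,"bn":6,"d":18,"jyq":29,"mx":26,"qf":41,"qig":64,"s":39,"wk":33,"yfu":81}
After op 12 (remove /qf): {"an":78,"bn":6,"d":18,"jyq":29,"mx":26,"qig":64,"s":39,"wk":33,"yfu":81}
After op 13 (add /pa 32): {"an":78,"bn":6,"d":18,"jyq":29,"mx":26,"pa":32,"qig":64,"s":39,"wk":33,"yfu":81}
After op 14 (add /d 18): {"an":78,"bn":6,"d":18,"jyq":29,"mx":26,"pa":32,"qig":64,"s":39,"wk":33,"yfu":81}
After op 15 (remove /mx): {"an":78,"bn":6,"d":18,"jyq":29,"pa":32,"qig":64,"s":39,"wk":33,"yfu":81}
Size at the root: 9

Answer: 9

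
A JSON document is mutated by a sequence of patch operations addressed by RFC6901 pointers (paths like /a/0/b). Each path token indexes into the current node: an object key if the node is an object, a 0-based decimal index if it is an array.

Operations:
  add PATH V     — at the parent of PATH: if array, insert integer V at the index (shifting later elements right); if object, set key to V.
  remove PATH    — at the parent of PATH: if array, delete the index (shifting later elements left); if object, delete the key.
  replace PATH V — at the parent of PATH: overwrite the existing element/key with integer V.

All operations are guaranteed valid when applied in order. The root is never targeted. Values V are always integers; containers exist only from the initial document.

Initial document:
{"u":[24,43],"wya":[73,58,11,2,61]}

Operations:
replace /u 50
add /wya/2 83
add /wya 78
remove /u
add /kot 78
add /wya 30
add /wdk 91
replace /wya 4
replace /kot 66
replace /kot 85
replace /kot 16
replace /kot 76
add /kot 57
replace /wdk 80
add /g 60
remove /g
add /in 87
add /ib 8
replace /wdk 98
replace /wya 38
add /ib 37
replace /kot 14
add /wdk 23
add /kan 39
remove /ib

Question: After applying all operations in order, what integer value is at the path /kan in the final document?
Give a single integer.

After op 1 (replace /u 50): {"u":50,"wya":[73,58,11,2,61]}
After op 2 (add /wya/2 83): {"u":50,"wya":[73,58,83,11,2,61]}
After op 3 (add /wya 78): {"u":50,"wya":78}
After op 4 (remove /u): {"wya":78}
After op 5 (add /kot 78): {"kot":78,"wya":78}
After op 6 (add /wya 30): {"kot":78,"wya":30}
After op 7 (add /wdk 91): {"kot":78,"wdk":91,"wya":30}
After op 8 (replace /wya 4): {"kot":78,"wdk":91,"wya":4}
After op 9 (replace /kot 66): {"kot":66,"wdk":91,"wya":4}
After op 10 (replace /kot 85): {"kot":85,"wdk":91,"wya":4}
After op 11 (replace /kot 16): {"kot":16,"wdk":91,"wya":4}
After op 12 (replace /kot 76): {"kot":76,"wdk":91,"wya":4}
After op 13 (add /kot 57): {"kot":57,"wdk":91,"wya":4}
After op 14 (replace /wdk 80): {"kot":57,"wdk":80,"wya":4}
After op 15 (add /g 60): {"g":60,"kot":57,"wdk":80,"wya":4}
After op 16 (remove /g): {"kot":57,"wdk":80,"wya":4}
After op 17 (add /in 87): {"in":87,"kot":57,"wdk":80,"wya":4}
After op 18 (add /ib 8): {"ib":8,"in":87,"kot":57,"wdk":80,"wya":4}
After op 19 (replace /wdk 98): {"ib":8,"in":87,"kot":57,"wdk":98,"wya":4}
After op 20 (replace /wya 38): {"ib":8,"in":87,"kot":57,"wdk":98,"wya":38}
After op 21 (add /ib 37): {"ib":37,"in":87,"kot":57,"wdk":98,"wya":38}
After op 22 (replace /kot 14): {"ib":37,"in":87,"kot":14,"wdk":98,"wya":38}
After op 23 (add /wdk 23): {"ib":37,"in":87,"kot":14,"wdk":23,"wya":38}
After op 24 (add /kan 39): {"ib":37,"in":87,"kan":39,"kot":14,"wdk":23,"wya":38}
After op 25 (remove /ib): {"in":87,"kan":39,"kot":14,"wdk":23,"wya":38}
Value at /kan: 39

Answer: 39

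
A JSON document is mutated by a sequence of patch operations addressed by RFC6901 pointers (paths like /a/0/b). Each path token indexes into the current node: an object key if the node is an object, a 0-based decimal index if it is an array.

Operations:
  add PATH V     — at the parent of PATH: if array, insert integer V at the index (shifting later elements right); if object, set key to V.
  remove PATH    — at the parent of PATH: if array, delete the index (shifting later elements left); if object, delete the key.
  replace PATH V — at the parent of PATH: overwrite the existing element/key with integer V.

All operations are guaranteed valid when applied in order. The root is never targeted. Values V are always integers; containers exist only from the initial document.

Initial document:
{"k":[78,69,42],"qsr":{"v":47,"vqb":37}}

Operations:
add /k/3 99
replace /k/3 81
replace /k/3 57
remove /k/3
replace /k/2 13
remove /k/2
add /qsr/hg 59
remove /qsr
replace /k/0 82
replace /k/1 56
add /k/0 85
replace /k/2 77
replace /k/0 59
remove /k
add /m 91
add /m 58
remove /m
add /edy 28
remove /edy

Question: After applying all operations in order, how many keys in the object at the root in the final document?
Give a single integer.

Answer: 0

Derivation:
After op 1 (add /k/3 99): {"k":[78,69,42,99],"qsr":{"v":47,"vqb":37}}
After op 2 (replace /k/3 81): {"k":[78,69,42,81],"qsr":{"v":47,"vqb":37}}
After op 3 (replace /k/3 57): {"k":[78,69,42,57],"qsr":{"v":47,"vqb":37}}
After op 4 (remove /k/3): {"k":[78,69,42],"qsr":{"v":47,"vqb":37}}
After op 5 (replace /k/2 13): {"k":[78,69,13],"qsr":{"v":47,"vqb":37}}
After op 6 (remove /k/2): {"k":[78,69],"qsr":{"v":47,"vqb":37}}
After op 7 (add /qsr/hg 59): {"k":[78,69],"qsr":{"hg":59,"v":47,"vqb":37}}
After op 8 (remove /qsr): {"k":[78,69]}
After op 9 (replace /k/0 82): {"k":[82,69]}
After op 10 (replace /k/1 56): {"k":[82,56]}
After op 11 (add /k/0 85): {"k":[85,82,56]}
After op 12 (replace /k/2 77): {"k":[85,82,77]}
After op 13 (replace /k/0 59): {"k":[59,82,77]}
After op 14 (remove /k): {}
After op 15 (add /m 91): {"m":91}
After op 16 (add /m 58): {"m":58}
After op 17 (remove /m): {}
After op 18 (add /edy 28): {"edy":28}
After op 19 (remove /edy): {}
Size at the root: 0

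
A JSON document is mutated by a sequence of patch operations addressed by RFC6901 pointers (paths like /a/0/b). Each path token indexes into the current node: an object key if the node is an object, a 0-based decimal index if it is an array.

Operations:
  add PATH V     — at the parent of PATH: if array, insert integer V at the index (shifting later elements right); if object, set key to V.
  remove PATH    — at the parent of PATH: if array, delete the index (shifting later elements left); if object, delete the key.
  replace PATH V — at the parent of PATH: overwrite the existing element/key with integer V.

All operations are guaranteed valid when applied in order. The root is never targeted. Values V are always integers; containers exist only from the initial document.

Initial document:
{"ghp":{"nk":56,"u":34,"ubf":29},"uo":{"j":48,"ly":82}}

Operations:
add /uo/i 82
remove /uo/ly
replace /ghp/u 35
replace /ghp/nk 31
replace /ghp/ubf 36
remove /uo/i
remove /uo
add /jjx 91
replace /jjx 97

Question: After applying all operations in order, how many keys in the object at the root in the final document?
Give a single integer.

Answer: 2

Derivation:
After op 1 (add /uo/i 82): {"ghp":{"nk":56,"u":34,"ubf":29},"uo":{"i":82,"j":48,"ly":82}}
After op 2 (remove /uo/ly): {"ghp":{"nk":56,"u":34,"ubf":29},"uo":{"i":82,"j":48}}
After op 3 (replace /ghp/u 35): {"ghp":{"nk":56,"u":35,"ubf":29},"uo":{"i":82,"j":48}}
After op 4 (replace /ghp/nk 31): {"ghp":{"nk":31,"u":35,"ubf":29},"uo":{"i":82,"j":48}}
After op 5 (replace /ghp/ubf 36): {"ghp":{"nk":31,"u":35,"ubf":36},"uo":{"i":82,"j":48}}
After op 6 (remove /uo/i): {"ghp":{"nk":31,"u":35,"ubf":36},"uo":{"j":48}}
After op 7 (remove /uo): {"ghp":{"nk":31,"u":35,"ubf":36}}
After op 8 (add /jjx 91): {"ghp":{"nk":31,"u":35,"ubf":36},"jjx":91}
After op 9 (replace /jjx 97): {"ghp":{"nk":31,"u":35,"ubf":36},"jjx":97}
Size at the root: 2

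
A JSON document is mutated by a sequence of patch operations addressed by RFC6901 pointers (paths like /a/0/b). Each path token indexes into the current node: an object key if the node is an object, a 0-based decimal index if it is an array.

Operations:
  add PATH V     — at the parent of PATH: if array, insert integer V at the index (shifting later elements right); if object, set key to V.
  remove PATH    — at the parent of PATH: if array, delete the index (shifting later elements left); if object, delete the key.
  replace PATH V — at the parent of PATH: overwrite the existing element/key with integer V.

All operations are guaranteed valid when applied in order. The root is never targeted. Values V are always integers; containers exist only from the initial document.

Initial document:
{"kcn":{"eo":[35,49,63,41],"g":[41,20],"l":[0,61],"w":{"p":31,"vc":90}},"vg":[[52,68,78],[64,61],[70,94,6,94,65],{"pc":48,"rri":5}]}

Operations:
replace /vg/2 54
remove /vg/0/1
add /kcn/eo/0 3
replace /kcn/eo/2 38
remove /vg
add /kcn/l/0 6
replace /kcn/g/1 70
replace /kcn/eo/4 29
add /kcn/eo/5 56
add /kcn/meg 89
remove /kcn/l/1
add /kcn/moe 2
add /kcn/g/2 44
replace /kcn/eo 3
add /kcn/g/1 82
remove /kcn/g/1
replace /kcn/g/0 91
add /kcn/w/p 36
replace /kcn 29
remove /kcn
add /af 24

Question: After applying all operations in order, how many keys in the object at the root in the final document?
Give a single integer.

After op 1 (replace /vg/2 54): {"kcn":{"eo":[35,49,63,41],"g":[41,20],"l":[0,61],"w":{"p":31,"vc":90}},"vg":[[52,68,78],[64,61],54,{"pc":48,"rri":5}]}
After op 2 (remove /vg/0/1): {"kcn":{"eo":[35,49,63,41],"g":[41,20],"l":[0,61],"w":{"p":31,"vc":90}},"vg":[[52,78],[64,61],54,{"pc":48,"rri":5}]}
After op 3 (add /kcn/eo/0 3): {"kcn":{"eo":[3,35,49,63,41],"g":[41,20],"l":[0,61],"w":{"p":31,"vc":90}},"vg":[[52,78],[64,61],54,{"pc":48,"rri":5}]}
After op 4 (replace /kcn/eo/2 38): {"kcn":{"eo":[3,35,38,63,41],"g":[41,20],"l":[0,61],"w":{"p":31,"vc":90}},"vg":[[52,78],[64,61],54,{"pc":48,"rri":5}]}
After op 5 (remove /vg): {"kcn":{"eo":[3,35,38,63,41],"g":[41,20],"l":[0,61],"w":{"p":31,"vc":90}}}
After op 6 (add /kcn/l/0 6): {"kcn":{"eo":[3,35,38,63,41],"g":[41,20],"l":[6,0,61],"w":{"p":31,"vc":90}}}
After op 7 (replace /kcn/g/1 70): {"kcn":{"eo":[3,35,38,63,41],"g":[41,70],"l":[6,0,61],"w":{"p":31,"vc":90}}}
After op 8 (replace /kcn/eo/4 29): {"kcn":{"eo":[3,35,38,63,29],"g":[41,70],"l":[6,0,61],"w":{"p":31,"vc":90}}}
After op 9 (add /kcn/eo/5 56): {"kcn":{"eo":[3,35,38,63,29,56],"g":[41,70],"l":[6,0,61],"w":{"p":31,"vc":90}}}
After op 10 (add /kcn/meg 89): {"kcn":{"eo":[3,35,38,63,29,56],"g":[41,70],"l":[6,0,61],"meg":89,"w":{"p":31,"vc":90}}}
After op 11 (remove /kcn/l/1): {"kcn":{"eo":[3,35,38,63,29,56],"g":[41,70],"l":[6,61],"meg":89,"w":{"p":31,"vc":90}}}
After op 12 (add /kcn/moe 2): {"kcn":{"eo":[3,35,38,63,29,56],"g":[41,70],"l":[6,61],"meg":89,"moe":2,"w":{"p":31,"vc":90}}}
After op 13 (add /kcn/g/2 44): {"kcn":{"eo":[3,35,38,63,29,56],"g":[41,70,44],"l":[6,61],"meg":89,"moe":2,"w":{"p":31,"vc":90}}}
After op 14 (replace /kcn/eo 3): {"kcn":{"eo":3,"g":[41,70,44],"l":[6,61],"meg":89,"moe":2,"w":{"p":31,"vc":90}}}
After op 15 (add /kcn/g/1 82): {"kcn":{"eo":3,"g":[41,82,70,44],"l":[6,61],"meg":89,"moe":2,"w":{"p":31,"vc":90}}}
After op 16 (remove /kcn/g/1): {"kcn":{"eo":3,"g":[41,70,44],"l":[6,61],"meg":89,"moe":2,"w":{"p":31,"vc":90}}}
After op 17 (replace /kcn/g/0 91): {"kcn":{"eo":3,"g":[91,70,44],"l":[6,61],"meg":89,"moe":2,"w":{"p":31,"vc":90}}}
After op 18 (add /kcn/w/p 36): {"kcn":{"eo":3,"g":[91,70,44],"l":[6,61],"meg":89,"moe":2,"w":{"p":36,"vc":90}}}
After op 19 (replace /kcn 29): {"kcn":29}
After op 20 (remove /kcn): {}
After op 21 (add /af 24): {"af":24}
Size at the root: 1

Answer: 1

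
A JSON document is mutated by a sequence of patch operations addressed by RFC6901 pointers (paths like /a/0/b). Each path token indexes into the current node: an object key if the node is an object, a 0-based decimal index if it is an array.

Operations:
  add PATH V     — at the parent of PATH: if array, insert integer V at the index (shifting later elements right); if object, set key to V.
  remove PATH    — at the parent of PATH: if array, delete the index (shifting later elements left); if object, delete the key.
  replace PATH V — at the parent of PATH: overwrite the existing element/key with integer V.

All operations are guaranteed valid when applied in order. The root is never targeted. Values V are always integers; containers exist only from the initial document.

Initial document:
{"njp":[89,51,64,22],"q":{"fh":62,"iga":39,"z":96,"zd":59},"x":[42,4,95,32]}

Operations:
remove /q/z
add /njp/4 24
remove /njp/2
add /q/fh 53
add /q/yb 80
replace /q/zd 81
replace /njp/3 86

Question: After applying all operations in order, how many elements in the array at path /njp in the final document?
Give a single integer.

Answer: 4

Derivation:
After op 1 (remove /q/z): {"njp":[89,51,64,22],"q":{"fh":62,"iga":39,"zd":59},"x":[42,4,95,32]}
After op 2 (add /njp/4 24): {"njp":[89,51,64,22,24],"q":{"fh":62,"iga":39,"zd":59},"x":[42,4,95,32]}
After op 3 (remove /njp/2): {"njp":[89,51,22,24],"q":{"fh":62,"iga":39,"zd":59},"x":[42,4,95,32]}
After op 4 (add /q/fh 53): {"njp":[89,51,22,24],"q":{"fh":53,"iga":39,"zd":59},"x":[42,4,95,32]}
After op 5 (add /q/yb 80): {"njp":[89,51,22,24],"q":{"fh":53,"iga":39,"yb":80,"zd":59},"x":[42,4,95,32]}
After op 6 (replace /q/zd 81): {"njp":[89,51,22,24],"q":{"fh":53,"iga":39,"yb":80,"zd":81},"x":[42,4,95,32]}
After op 7 (replace /njp/3 86): {"njp":[89,51,22,86],"q":{"fh":53,"iga":39,"yb":80,"zd":81},"x":[42,4,95,32]}
Size at path /njp: 4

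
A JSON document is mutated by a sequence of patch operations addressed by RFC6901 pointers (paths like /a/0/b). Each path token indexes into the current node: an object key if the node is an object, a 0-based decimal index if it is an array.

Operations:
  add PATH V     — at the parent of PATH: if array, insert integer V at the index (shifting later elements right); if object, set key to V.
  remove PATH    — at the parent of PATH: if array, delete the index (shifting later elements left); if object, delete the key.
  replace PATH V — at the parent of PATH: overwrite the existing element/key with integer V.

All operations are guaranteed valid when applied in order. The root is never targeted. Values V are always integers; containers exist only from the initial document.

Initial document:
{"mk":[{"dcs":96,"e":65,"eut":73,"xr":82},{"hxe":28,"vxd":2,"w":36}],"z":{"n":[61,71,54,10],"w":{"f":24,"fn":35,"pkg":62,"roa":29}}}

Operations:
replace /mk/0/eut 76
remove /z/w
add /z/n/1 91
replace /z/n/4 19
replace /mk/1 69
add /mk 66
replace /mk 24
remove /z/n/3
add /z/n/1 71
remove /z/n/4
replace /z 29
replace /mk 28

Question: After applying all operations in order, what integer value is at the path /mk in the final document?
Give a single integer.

Answer: 28

Derivation:
After op 1 (replace /mk/0/eut 76): {"mk":[{"dcs":96,"e":65,"eut":76,"xr":82},{"hxe":28,"vxd":2,"w":36}],"z":{"n":[61,71,54,10],"w":{"f":24,"fn":35,"pkg":62,"roa":29}}}
After op 2 (remove /z/w): {"mk":[{"dcs":96,"e":65,"eut":76,"xr":82},{"hxe":28,"vxd":2,"w":36}],"z":{"n":[61,71,54,10]}}
After op 3 (add /z/n/1 91): {"mk":[{"dcs":96,"e":65,"eut":76,"xr":82},{"hxe":28,"vxd":2,"w":36}],"z":{"n":[61,91,71,54,10]}}
After op 4 (replace /z/n/4 19): {"mk":[{"dcs":96,"e":65,"eut":76,"xr":82},{"hxe":28,"vxd":2,"w":36}],"z":{"n":[61,91,71,54,19]}}
After op 5 (replace /mk/1 69): {"mk":[{"dcs":96,"e":65,"eut":76,"xr":82},69],"z":{"n":[61,91,71,54,19]}}
After op 6 (add /mk 66): {"mk":66,"z":{"n":[61,91,71,54,19]}}
After op 7 (replace /mk 24): {"mk":24,"z":{"n":[61,91,71,54,19]}}
After op 8 (remove /z/n/3): {"mk":24,"z":{"n":[61,91,71,19]}}
After op 9 (add /z/n/1 71): {"mk":24,"z":{"n":[61,71,91,71,19]}}
After op 10 (remove /z/n/4): {"mk":24,"z":{"n":[61,71,91,71]}}
After op 11 (replace /z 29): {"mk":24,"z":29}
After op 12 (replace /mk 28): {"mk":28,"z":29}
Value at /mk: 28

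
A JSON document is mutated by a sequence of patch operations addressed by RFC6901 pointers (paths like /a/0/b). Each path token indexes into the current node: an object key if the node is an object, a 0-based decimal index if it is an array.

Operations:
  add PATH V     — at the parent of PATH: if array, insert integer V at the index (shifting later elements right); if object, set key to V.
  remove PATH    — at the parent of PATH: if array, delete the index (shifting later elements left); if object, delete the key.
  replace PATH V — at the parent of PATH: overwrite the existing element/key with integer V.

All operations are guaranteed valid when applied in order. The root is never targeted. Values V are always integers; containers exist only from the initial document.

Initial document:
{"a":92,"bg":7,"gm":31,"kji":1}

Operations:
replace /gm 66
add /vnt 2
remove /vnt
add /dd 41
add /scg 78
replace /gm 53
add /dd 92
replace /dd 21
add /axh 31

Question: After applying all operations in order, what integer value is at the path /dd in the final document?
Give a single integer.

After op 1 (replace /gm 66): {"a":92,"bg":7,"gm":66,"kji":1}
After op 2 (add /vnt 2): {"a":92,"bg":7,"gm":66,"kji":1,"vnt":2}
After op 3 (remove /vnt): {"a":92,"bg":7,"gm":66,"kji":1}
After op 4 (add /dd 41): {"a":92,"bg":7,"dd":41,"gm":66,"kji":1}
After op 5 (add /scg 78): {"a":92,"bg":7,"dd":41,"gm":66,"kji":1,"scg":78}
After op 6 (replace /gm 53): {"a":92,"bg":7,"dd":41,"gm":53,"kji":1,"scg":78}
After op 7 (add /dd 92): {"a":92,"bg":7,"dd":92,"gm":53,"kji":1,"scg":78}
After op 8 (replace /dd 21): {"a":92,"bg":7,"dd":21,"gm":53,"kji":1,"scg":78}
After op 9 (add /axh 31): {"a":92,"axh":31,"bg":7,"dd":21,"gm":53,"kji":1,"scg":78}
Value at /dd: 21

Answer: 21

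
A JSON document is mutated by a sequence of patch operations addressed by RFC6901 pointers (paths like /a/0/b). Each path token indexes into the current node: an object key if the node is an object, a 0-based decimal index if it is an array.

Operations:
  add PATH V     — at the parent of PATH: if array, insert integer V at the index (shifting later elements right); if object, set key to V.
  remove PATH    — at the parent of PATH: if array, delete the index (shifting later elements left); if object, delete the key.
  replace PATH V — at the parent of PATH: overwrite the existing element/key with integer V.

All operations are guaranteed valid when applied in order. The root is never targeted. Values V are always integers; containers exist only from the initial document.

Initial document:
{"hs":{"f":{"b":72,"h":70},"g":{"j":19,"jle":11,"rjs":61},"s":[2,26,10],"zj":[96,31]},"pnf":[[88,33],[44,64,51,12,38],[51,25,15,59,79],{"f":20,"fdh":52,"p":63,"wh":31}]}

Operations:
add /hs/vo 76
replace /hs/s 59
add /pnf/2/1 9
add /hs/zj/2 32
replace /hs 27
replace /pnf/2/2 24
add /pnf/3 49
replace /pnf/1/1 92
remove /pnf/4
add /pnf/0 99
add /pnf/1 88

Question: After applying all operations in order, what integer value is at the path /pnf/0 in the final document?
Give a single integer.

After op 1 (add /hs/vo 76): {"hs":{"f":{"b":72,"h":70},"g":{"j":19,"jle":11,"rjs":61},"s":[2,26,10],"vo":76,"zj":[96,31]},"pnf":[[88,33],[44,64,51,12,38],[51,25,15,59,79],{"f":20,"fdh":52,"p":63,"wh":31}]}
After op 2 (replace /hs/s 59): {"hs":{"f":{"b":72,"h":70},"g":{"j":19,"jle":11,"rjs":61},"s":59,"vo":76,"zj":[96,31]},"pnf":[[88,33],[44,64,51,12,38],[51,25,15,59,79],{"f":20,"fdh":52,"p":63,"wh":31}]}
After op 3 (add /pnf/2/1 9): {"hs":{"f":{"b":72,"h":70},"g":{"j":19,"jle":11,"rjs":61},"s":59,"vo":76,"zj":[96,31]},"pnf":[[88,33],[44,64,51,12,38],[51,9,25,15,59,79],{"f":20,"fdh":52,"p":63,"wh":31}]}
After op 4 (add /hs/zj/2 32): {"hs":{"f":{"b":72,"h":70},"g":{"j":19,"jle":11,"rjs":61},"s":59,"vo":76,"zj":[96,31,32]},"pnf":[[88,33],[44,64,51,12,38],[51,9,25,15,59,79],{"f":20,"fdh":52,"p":63,"wh":31}]}
After op 5 (replace /hs 27): {"hs":27,"pnf":[[88,33],[44,64,51,12,38],[51,9,25,15,59,79],{"f":20,"fdh":52,"p":63,"wh":31}]}
After op 6 (replace /pnf/2/2 24): {"hs":27,"pnf":[[88,33],[44,64,51,12,38],[51,9,24,15,59,79],{"f":20,"fdh":52,"p":63,"wh":31}]}
After op 7 (add /pnf/3 49): {"hs":27,"pnf":[[88,33],[44,64,51,12,38],[51,9,24,15,59,79],49,{"f":20,"fdh":52,"p":63,"wh":31}]}
After op 8 (replace /pnf/1/1 92): {"hs":27,"pnf":[[88,33],[44,92,51,12,38],[51,9,24,15,59,79],49,{"f":20,"fdh":52,"p":63,"wh":31}]}
After op 9 (remove /pnf/4): {"hs":27,"pnf":[[88,33],[44,92,51,12,38],[51,9,24,15,59,79],49]}
After op 10 (add /pnf/0 99): {"hs":27,"pnf":[99,[88,33],[44,92,51,12,38],[51,9,24,15,59,79],49]}
After op 11 (add /pnf/1 88): {"hs":27,"pnf":[99,88,[88,33],[44,92,51,12,38],[51,9,24,15,59,79],49]}
Value at /pnf/0: 99

Answer: 99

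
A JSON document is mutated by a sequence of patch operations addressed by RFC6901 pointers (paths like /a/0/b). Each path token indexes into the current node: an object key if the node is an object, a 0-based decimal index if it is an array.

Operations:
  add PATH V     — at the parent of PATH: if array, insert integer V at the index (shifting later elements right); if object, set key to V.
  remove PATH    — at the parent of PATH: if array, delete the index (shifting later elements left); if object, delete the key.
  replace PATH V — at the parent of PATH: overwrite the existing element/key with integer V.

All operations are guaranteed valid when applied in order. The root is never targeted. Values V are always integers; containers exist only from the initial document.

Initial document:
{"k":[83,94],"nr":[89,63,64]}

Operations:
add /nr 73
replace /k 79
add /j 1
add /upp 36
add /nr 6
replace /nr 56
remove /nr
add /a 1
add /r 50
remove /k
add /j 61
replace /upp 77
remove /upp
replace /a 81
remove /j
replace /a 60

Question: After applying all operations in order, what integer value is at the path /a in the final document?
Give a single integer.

Answer: 60

Derivation:
After op 1 (add /nr 73): {"k":[83,94],"nr":73}
After op 2 (replace /k 79): {"k":79,"nr":73}
After op 3 (add /j 1): {"j":1,"k":79,"nr":73}
After op 4 (add /upp 36): {"j":1,"k":79,"nr":73,"upp":36}
After op 5 (add /nr 6): {"j":1,"k":79,"nr":6,"upp":36}
After op 6 (replace /nr 56): {"j":1,"k":79,"nr":56,"upp":36}
After op 7 (remove /nr): {"j":1,"k":79,"upp":36}
After op 8 (add /a 1): {"a":1,"j":1,"k":79,"upp":36}
After op 9 (add /r 50): {"a":1,"j":1,"k":79,"r":50,"upp":36}
After op 10 (remove /k): {"a":1,"j":1,"r":50,"upp":36}
After op 11 (add /j 61): {"a":1,"j":61,"r":50,"upp":36}
After op 12 (replace /upp 77): {"a":1,"j":61,"r":50,"upp":77}
After op 13 (remove /upp): {"a":1,"j":61,"r":50}
After op 14 (replace /a 81): {"a":81,"j":61,"r":50}
After op 15 (remove /j): {"a":81,"r":50}
After op 16 (replace /a 60): {"a":60,"r":50}
Value at /a: 60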